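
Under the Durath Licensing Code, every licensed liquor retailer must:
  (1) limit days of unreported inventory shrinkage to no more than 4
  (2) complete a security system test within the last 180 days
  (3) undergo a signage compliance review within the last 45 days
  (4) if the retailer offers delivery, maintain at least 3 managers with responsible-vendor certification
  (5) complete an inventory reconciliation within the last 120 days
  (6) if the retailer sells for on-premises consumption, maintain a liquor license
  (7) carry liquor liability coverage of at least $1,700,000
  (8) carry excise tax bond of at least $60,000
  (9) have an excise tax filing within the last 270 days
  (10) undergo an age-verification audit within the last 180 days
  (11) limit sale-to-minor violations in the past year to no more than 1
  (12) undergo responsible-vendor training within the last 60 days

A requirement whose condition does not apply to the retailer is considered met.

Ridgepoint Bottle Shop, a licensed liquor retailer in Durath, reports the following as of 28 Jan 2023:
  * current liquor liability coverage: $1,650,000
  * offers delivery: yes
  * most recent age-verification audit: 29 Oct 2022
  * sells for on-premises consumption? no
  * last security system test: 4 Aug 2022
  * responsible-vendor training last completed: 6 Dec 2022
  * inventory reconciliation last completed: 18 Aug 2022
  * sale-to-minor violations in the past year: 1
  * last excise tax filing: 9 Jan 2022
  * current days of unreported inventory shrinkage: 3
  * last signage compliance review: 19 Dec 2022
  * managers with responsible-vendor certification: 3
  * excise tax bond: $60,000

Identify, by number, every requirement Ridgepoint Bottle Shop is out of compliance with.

1. days of unreported inventory shrinkage 3 ≤ 4 → met
2. security system test 177 days ago vs limit 180 → met
3. signage compliance review 40 days ago vs limit 45 → met
4. condition 'offers delivery' holds; managers with responsible-vendor certification 3 ≥ 3 → met
5. inventory reconciliation 163 days ago vs limit 120 → not met
6. condition 'sells for on-premises consumption' does not hold → requirement n/a → met
7. liquor liability coverage $1,650,000 < $1,700,000 → not met
8. excise tax bond $60,000 ≥ $60,000 → met
9. excise tax filing 384 days ago vs limit 270 → not met
10. age-verification audit 91 days ago vs limit 180 → met
11. sale-to-minor violations in the past year 1 ≤ 1 → met
12. responsible-vendor training 53 days ago vs limit 60 → met
Not met: 5, 7, 9

5, 7, 9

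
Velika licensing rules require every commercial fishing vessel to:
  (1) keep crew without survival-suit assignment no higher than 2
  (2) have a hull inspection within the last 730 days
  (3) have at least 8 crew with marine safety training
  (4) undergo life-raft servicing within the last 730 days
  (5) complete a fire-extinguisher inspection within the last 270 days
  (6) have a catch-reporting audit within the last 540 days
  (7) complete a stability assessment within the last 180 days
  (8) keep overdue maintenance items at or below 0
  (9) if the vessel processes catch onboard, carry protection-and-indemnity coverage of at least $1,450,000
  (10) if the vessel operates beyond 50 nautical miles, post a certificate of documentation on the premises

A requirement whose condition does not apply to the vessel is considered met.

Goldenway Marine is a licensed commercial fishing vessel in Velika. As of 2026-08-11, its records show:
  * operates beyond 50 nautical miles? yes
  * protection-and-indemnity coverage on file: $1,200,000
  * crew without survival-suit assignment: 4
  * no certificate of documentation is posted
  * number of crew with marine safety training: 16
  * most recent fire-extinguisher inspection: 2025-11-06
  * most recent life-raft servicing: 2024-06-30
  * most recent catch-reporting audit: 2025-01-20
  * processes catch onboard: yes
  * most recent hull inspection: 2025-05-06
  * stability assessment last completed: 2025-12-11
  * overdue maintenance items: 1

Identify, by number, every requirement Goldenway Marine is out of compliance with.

1, 4, 5, 6, 7, 8, 9, 10

1. crew without survival-suit assignment 4 > 2 → not met
2. hull inspection 462 days ago vs limit 730 → met
3. crew with marine safety training 16 ≥ 8 → met
4. life-raft servicing 772 days ago vs limit 730 → not met
5. fire-extinguisher inspection 278 days ago vs limit 270 → not met
6. catch-reporting audit 568 days ago vs limit 540 → not met
7. stability assessment 243 days ago vs limit 180 → not met
8. overdue maintenance items 1 > 0 → not met
9. condition 'processes catch onboard' holds; protection-and-indemnity coverage $1,200,000 < $1,450,000 → not met
10. condition 'operates beyond 50 nautical miles' holds; certificate of documentation absent → not met
Not met: 1, 4, 5, 6, 7, 8, 9, 10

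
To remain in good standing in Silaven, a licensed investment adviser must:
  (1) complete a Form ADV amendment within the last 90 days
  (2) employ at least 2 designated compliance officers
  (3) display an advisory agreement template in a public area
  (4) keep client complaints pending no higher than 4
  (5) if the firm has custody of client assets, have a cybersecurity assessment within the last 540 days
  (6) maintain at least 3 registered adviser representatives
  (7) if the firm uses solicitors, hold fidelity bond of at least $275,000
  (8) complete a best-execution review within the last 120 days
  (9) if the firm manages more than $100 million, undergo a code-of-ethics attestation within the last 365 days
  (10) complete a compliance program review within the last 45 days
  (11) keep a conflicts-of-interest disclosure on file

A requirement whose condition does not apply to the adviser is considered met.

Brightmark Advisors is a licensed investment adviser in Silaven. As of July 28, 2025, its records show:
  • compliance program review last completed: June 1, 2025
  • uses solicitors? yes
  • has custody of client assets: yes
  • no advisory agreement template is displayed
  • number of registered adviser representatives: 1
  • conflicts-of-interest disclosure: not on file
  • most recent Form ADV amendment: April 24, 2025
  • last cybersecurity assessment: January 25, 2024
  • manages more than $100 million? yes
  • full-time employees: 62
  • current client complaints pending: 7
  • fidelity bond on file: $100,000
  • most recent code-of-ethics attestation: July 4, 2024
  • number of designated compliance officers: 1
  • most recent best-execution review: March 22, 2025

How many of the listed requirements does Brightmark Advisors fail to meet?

1. Form ADV amendment 95 days ago vs limit 90 → not met
2. designated compliance officers 1 < 2 → not met
3. advisory agreement template absent → not met
4. client complaints pending 7 > 4 → not met
5. condition 'has custody of client assets' holds; cybersecurity assessment 550 days ago vs limit 540 → not met
6. registered adviser representatives 1 < 3 → not met
7. condition 'uses solicitors' holds; fidelity bond $100,000 < $275,000 → not met
8. best-execution review 128 days ago vs limit 120 → not met
9. condition 'manages more than $100 million' holds; code-of-ethics attestation 389 days ago vs limit 365 → not met
10. compliance program review 57 days ago vs limit 45 → not met
11. conflicts-of-interest disclosure absent → not met
Not met: 11 of 11

11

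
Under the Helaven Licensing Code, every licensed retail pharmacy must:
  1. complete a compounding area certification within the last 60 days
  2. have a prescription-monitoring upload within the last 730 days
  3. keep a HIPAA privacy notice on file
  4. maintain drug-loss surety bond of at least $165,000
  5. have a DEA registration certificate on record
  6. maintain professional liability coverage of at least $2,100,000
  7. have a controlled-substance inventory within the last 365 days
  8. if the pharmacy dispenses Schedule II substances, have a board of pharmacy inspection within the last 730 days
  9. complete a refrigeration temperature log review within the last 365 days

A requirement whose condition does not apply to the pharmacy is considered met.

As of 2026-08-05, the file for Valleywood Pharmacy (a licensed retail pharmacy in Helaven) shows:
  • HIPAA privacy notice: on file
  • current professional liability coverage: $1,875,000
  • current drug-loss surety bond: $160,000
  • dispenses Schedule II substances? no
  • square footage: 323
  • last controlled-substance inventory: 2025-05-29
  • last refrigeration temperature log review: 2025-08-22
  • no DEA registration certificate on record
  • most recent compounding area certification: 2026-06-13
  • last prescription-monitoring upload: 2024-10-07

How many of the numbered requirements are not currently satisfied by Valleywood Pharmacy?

1. compounding area certification 53 days ago vs limit 60 → met
2. prescription-monitoring upload 667 days ago vs limit 730 → met
3. HIPAA privacy notice present → met
4. drug-loss surety bond $160,000 < $165,000 → not met
5. DEA registration certificate absent → not met
6. professional liability coverage $1,875,000 < $2,100,000 → not met
7. controlled-substance inventory 433 days ago vs limit 365 → not met
8. condition 'dispenses Schedule II substances' does not hold → requirement n/a → met
9. refrigeration temperature log review 348 days ago vs limit 365 → met
Not met: 4 of 9

4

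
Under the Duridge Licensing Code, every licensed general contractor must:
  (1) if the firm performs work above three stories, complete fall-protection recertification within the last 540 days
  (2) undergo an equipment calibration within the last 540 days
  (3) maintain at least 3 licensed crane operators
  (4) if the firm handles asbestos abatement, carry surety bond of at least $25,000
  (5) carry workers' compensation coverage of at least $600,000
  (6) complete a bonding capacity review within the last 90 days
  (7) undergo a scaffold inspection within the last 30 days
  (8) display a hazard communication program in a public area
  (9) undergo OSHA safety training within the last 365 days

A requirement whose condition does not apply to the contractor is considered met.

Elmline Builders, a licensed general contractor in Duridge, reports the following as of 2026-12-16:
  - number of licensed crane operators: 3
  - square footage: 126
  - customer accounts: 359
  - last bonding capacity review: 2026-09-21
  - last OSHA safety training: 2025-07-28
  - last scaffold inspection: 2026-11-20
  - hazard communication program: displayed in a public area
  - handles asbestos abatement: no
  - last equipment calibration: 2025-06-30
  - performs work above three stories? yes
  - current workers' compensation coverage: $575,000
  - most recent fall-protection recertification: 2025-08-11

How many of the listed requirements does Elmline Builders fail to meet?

1. condition 'performs work above three stories' holds; fall-protection recertification 492 days ago vs limit 540 → met
2. equipment calibration 534 days ago vs limit 540 → met
3. licensed crane operators 3 ≥ 3 → met
4. condition 'handles asbestos abatement' does not hold → requirement n/a → met
5. workers' compensation coverage $575,000 < $600,000 → not met
6. bonding capacity review 86 days ago vs limit 90 → met
7. scaffold inspection 26 days ago vs limit 30 → met
8. hazard communication program present → met
9. OSHA safety training 506 days ago vs limit 365 → not met
Not met: 2 of 9

2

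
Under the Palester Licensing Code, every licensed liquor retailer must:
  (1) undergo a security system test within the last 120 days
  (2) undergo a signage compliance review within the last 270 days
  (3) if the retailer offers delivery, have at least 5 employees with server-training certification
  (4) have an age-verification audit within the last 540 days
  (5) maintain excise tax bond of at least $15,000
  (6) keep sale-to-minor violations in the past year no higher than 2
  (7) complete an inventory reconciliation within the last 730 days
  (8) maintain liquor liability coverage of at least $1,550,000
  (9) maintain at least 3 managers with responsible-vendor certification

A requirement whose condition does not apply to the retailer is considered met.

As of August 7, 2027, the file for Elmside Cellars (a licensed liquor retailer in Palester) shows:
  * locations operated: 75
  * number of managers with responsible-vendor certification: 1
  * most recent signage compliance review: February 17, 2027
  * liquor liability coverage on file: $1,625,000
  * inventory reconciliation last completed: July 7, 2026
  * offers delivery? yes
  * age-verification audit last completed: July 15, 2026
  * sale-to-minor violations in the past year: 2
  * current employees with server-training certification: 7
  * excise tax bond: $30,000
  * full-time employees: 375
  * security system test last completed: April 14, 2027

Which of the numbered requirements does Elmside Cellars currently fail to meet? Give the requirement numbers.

9

1. security system test 115 days ago vs limit 120 → met
2. signage compliance review 171 days ago vs limit 270 → met
3. condition 'offers delivery' holds; employees with server-training certification 7 ≥ 5 → met
4. age-verification audit 388 days ago vs limit 540 → met
5. excise tax bond $30,000 ≥ $15,000 → met
6. sale-to-minor violations in the past year 2 ≤ 2 → met
7. inventory reconciliation 396 days ago vs limit 730 → met
8. liquor liability coverage $1,625,000 ≥ $1,550,000 → met
9. managers with responsible-vendor certification 1 < 3 → not met
Not met: 9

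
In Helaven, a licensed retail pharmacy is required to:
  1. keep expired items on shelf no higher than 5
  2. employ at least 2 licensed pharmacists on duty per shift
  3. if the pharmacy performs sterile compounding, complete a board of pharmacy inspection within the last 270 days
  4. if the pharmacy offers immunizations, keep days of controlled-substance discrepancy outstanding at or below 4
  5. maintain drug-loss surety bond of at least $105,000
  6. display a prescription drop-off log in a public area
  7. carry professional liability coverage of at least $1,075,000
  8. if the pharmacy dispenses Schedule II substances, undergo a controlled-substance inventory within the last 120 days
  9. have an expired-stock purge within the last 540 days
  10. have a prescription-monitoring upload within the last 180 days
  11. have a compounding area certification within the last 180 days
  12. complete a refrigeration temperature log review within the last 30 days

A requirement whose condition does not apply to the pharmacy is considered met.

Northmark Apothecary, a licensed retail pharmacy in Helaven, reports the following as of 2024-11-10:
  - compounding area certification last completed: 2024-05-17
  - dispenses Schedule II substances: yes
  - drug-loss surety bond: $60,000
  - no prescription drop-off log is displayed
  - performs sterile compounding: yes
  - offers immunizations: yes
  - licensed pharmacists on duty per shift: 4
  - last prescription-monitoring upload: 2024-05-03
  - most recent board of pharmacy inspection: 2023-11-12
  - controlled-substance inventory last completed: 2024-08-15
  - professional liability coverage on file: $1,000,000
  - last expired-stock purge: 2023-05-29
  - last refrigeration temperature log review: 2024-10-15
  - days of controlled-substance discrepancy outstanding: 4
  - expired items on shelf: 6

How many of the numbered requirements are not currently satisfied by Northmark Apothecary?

1. expired items on shelf 6 > 5 → not met
2. licensed pharmacists on duty per shift 4 ≥ 2 → met
3. condition 'performs sterile compounding' holds; board of pharmacy inspection 364 days ago vs limit 270 → not met
4. condition 'offers immunizations' holds; days of controlled-substance discrepancy outstanding 4 ≤ 4 → met
5. drug-loss surety bond $60,000 < $105,000 → not met
6. prescription drop-off log absent → not met
7. professional liability coverage $1,000,000 < $1,075,000 → not met
8. condition 'dispenses Schedule II substances' holds; controlled-substance inventory 87 days ago vs limit 120 → met
9. expired-stock purge 531 days ago vs limit 540 → met
10. prescription-monitoring upload 191 days ago vs limit 180 → not met
11. compounding area certification 177 days ago vs limit 180 → met
12. refrigeration temperature log review 26 days ago vs limit 30 → met
Not met: 6 of 12

6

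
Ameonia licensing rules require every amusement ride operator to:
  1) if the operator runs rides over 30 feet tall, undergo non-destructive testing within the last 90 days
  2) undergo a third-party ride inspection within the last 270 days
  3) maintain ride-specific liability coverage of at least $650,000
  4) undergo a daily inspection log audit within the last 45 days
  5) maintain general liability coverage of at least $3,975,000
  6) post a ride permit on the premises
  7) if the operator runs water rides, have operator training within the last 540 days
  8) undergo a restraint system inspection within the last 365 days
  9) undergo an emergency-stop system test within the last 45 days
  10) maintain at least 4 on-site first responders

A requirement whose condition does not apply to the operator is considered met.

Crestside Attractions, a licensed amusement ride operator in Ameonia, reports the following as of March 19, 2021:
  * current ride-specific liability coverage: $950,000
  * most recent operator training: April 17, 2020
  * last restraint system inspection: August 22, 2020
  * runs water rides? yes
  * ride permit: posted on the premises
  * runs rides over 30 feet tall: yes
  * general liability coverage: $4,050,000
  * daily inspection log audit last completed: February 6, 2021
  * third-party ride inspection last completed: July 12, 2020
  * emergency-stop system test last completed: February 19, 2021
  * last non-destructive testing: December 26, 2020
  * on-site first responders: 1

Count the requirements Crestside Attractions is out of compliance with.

1

1. condition 'runs rides over 30 feet tall' holds; non-destructive testing 83 days ago vs limit 90 → met
2. third-party ride inspection 250 days ago vs limit 270 → met
3. ride-specific liability coverage $950,000 ≥ $650,000 → met
4. daily inspection log audit 41 days ago vs limit 45 → met
5. general liability coverage $4,050,000 ≥ $3,975,000 → met
6. ride permit present → met
7. condition 'runs water rides' holds; operator training 336 days ago vs limit 540 → met
8. restraint system inspection 209 days ago vs limit 365 → met
9. emergency-stop system test 28 days ago vs limit 45 → met
10. on-site first responders 1 < 4 → not met
Not met: 1 of 10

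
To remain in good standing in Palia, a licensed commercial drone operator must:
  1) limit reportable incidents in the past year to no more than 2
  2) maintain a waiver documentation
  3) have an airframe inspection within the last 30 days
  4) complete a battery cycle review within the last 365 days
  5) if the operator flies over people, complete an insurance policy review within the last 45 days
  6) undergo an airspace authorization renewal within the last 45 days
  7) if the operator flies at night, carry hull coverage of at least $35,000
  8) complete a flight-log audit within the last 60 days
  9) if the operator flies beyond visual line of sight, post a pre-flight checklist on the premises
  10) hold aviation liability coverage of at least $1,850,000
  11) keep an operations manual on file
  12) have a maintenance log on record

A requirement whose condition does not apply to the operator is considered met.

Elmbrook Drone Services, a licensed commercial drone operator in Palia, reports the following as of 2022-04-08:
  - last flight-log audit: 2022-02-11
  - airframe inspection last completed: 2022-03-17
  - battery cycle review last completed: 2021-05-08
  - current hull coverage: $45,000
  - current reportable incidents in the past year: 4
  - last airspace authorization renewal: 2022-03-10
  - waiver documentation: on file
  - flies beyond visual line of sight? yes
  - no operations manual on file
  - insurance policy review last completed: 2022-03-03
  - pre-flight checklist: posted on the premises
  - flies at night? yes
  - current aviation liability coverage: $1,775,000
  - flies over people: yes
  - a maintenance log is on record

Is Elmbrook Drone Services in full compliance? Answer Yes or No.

1. reportable incidents in the past year 4 > 2 → not met
2. waiver documentation present → met
3. airframe inspection 22 days ago vs limit 30 → met
4. battery cycle review 335 days ago vs limit 365 → met
5. condition 'flies over people' holds; insurance policy review 36 days ago vs limit 45 → met
6. airspace authorization renewal 29 days ago vs limit 45 → met
7. condition 'flies at night' holds; hull coverage $45,000 ≥ $35,000 → met
8. flight-log audit 56 days ago vs limit 60 → met
9. condition 'flies beyond visual line of sight' holds; pre-flight checklist present → met
10. aviation liability coverage $1,775,000 < $1,850,000 → not met
11. operations manual absent → not met
12. maintenance log present → met
Not met: 1, 10, 11

No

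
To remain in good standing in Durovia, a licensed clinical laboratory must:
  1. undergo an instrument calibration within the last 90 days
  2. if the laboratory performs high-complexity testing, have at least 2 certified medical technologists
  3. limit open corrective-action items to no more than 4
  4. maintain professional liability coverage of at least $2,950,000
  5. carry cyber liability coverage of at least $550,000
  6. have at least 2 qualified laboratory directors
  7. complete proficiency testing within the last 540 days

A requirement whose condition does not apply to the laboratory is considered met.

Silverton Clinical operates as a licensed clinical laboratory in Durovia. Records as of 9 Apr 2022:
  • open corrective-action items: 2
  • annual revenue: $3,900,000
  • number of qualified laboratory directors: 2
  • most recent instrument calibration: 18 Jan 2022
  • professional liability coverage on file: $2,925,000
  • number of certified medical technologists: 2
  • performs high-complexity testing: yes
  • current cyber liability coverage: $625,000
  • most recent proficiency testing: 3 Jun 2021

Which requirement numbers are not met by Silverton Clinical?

4

1. instrument calibration 81 days ago vs limit 90 → met
2. condition 'performs high-complexity testing' holds; certified medical technologists 2 ≥ 2 → met
3. open corrective-action items 2 ≤ 4 → met
4. professional liability coverage $2,925,000 < $2,950,000 → not met
5. cyber liability coverage $625,000 ≥ $550,000 → met
6. qualified laboratory directors 2 ≥ 2 → met
7. proficiency testing 310 days ago vs limit 540 → met
Not met: 4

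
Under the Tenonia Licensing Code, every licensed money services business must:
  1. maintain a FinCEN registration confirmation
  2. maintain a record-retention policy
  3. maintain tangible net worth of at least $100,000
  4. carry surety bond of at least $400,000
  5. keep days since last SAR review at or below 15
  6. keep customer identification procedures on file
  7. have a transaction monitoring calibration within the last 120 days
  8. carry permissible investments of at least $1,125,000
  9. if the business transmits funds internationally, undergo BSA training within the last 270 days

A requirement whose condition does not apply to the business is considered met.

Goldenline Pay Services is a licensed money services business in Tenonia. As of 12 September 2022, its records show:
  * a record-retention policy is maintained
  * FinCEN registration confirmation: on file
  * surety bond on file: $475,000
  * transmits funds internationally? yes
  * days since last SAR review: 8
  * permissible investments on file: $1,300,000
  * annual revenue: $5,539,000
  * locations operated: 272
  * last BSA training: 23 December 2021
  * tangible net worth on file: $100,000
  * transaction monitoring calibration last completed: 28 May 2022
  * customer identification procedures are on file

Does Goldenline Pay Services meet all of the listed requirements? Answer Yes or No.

Yes

1. FinCEN registration confirmation present → met
2. record-retention policy present → met
3. tangible net worth $100,000 ≥ $100,000 → met
4. surety bond $475,000 ≥ $400,000 → met
5. days since last SAR review 8 ≤ 15 → met
6. customer identification procedures present → met
7. transaction monitoring calibration 107 days ago vs limit 120 → met
8. permissible investments $1,300,000 ≥ $1,125,000 → met
9. condition 'transmits funds internationally' holds; BSA training 263 days ago vs limit 270 → met
All met.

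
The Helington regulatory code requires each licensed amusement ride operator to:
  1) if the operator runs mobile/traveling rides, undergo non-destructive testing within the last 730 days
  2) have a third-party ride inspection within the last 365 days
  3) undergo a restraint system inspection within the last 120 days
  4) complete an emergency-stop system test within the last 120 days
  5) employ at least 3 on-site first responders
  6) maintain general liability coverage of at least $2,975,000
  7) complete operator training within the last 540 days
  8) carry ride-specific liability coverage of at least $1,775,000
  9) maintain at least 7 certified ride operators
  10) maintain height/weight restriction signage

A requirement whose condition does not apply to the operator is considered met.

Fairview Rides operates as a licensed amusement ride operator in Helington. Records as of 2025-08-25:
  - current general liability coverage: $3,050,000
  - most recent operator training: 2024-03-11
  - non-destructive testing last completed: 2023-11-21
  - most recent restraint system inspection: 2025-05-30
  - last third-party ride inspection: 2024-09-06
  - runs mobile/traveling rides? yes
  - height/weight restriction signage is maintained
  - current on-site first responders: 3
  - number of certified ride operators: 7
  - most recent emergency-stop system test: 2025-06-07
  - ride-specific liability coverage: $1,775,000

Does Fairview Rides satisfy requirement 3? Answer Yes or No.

Yes

3. restraint system inspection 87 days ago vs limit 120 → met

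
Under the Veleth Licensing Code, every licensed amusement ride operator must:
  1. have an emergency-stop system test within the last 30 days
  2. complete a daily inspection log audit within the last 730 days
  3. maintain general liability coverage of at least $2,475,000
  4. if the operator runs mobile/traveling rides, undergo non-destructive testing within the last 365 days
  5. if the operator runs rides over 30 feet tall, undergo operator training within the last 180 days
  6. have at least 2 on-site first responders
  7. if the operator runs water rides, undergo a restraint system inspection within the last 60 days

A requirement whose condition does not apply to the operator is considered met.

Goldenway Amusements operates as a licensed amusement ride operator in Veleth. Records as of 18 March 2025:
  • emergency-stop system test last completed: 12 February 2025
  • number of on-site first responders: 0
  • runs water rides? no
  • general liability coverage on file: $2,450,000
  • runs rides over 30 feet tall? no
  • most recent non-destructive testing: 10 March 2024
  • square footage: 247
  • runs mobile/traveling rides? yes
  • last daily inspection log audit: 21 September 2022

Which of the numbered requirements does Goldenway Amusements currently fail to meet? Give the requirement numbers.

1. emergency-stop system test 34 days ago vs limit 30 → not met
2. daily inspection log audit 909 days ago vs limit 730 → not met
3. general liability coverage $2,450,000 < $2,475,000 → not met
4. condition 'runs mobile/traveling rides' holds; non-destructive testing 373 days ago vs limit 365 → not met
5. condition 'runs rides over 30 feet tall' does not hold → requirement n/a → met
6. on-site first responders 0 < 2 → not met
7. condition 'runs water rides' does not hold → requirement n/a → met
Not met: 1, 2, 3, 4, 6

1, 2, 3, 4, 6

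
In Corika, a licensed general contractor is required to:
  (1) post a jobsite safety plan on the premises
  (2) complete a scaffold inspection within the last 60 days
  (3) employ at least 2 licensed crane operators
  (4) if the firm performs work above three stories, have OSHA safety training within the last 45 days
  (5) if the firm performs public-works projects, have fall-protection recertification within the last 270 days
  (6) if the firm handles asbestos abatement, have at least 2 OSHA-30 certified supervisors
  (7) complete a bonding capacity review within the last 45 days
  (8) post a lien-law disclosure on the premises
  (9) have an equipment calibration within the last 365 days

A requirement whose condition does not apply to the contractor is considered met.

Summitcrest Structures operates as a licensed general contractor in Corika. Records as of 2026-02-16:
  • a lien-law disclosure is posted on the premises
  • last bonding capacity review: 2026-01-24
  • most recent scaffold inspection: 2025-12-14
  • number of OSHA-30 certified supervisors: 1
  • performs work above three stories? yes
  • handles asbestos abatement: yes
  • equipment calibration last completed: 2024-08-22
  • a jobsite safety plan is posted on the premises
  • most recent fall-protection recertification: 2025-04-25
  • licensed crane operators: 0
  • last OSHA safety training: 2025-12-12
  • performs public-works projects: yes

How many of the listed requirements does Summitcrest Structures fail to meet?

1. jobsite safety plan present → met
2. scaffold inspection 64 days ago vs limit 60 → not met
3. licensed crane operators 0 < 2 → not met
4. condition 'performs work above three stories' holds; OSHA safety training 66 days ago vs limit 45 → not met
5. condition 'performs public-works projects' holds; fall-protection recertification 297 days ago vs limit 270 → not met
6. condition 'handles asbestos abatement' holds; OSHA-30 certified supervisors 1 < 2 → not met
7. bonding capacity review 23 days ago vs limit 45 → met
8. lien-law disclosure present → met
9. equipment calibration 543 days ago vs limit 365 → not met
Not met: 6 of 9

6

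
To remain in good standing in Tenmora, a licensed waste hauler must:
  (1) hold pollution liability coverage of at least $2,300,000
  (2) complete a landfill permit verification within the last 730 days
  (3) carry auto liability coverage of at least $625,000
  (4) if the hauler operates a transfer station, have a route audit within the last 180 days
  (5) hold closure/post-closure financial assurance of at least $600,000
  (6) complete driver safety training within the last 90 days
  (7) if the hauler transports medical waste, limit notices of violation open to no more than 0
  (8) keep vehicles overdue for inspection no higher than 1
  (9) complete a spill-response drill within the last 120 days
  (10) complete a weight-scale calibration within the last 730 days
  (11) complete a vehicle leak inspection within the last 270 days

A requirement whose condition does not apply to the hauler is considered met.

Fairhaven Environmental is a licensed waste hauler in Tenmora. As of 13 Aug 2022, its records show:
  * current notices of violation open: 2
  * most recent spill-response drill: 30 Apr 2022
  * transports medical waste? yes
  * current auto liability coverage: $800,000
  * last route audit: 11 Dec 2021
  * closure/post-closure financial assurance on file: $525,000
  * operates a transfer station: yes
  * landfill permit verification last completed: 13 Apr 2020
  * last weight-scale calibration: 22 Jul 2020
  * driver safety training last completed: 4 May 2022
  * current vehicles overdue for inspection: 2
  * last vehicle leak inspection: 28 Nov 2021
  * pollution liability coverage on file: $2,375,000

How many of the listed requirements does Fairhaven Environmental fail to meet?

1. pollution liability coverage $2,375,000 ≥ $2,300,000 → met
2. landfill permit verification 852 days ago vs limit 730 → not met
3. auto liability coverage $800,000 ≥ $625,000 → met
4. condition 'operates a transfer station' holds; route audit 245 days ago vs limit 180 → not met
5. closure/post-closure financial assurance $525,000 < $600,000 → not met
6. driver safety training 101 days ago vs limit 90 → not met
7. condition 'transports medical waste' holds; notices of violation open 2 > 0 → not met
8. vehicles overdue for inspection 2 > 1 → not met
9. spill-response drill 105 days ago vs limit 120 → met
10. weight-scale calibration 752 days ago vs limit 730 → not met
11. vehicle leak inspection 258 days ago vs limit 270 → met
Not met: 7 of 11

7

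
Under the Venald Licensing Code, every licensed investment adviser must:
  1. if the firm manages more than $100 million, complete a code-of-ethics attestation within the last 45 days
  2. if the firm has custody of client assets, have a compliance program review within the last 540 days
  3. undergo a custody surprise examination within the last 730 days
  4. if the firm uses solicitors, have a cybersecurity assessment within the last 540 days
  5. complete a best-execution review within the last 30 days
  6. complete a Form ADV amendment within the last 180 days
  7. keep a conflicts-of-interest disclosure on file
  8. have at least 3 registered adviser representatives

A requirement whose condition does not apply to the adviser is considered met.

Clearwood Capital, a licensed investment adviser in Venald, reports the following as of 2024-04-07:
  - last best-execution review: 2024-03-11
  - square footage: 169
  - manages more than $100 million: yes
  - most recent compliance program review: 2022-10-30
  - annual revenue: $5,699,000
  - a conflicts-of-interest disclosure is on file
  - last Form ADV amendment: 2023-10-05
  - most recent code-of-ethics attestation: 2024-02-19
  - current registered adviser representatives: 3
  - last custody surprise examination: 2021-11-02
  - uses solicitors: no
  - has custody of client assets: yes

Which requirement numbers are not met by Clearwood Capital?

1, 3, 6

1. condition 'manages more than $100 million' holds; code-of-ethics attestation 48 days ago vs limit 45 → not met
2. condition 'has custody of client assets' holds; compliance program review 525 days ago vs limit 540 → met
3. custody surprise examination 887 days ago vs limit 730 → not met
4. condition 'uses solicitors' does not hold → requirement n/a → met
5. best-execution review 27 days ago vs limit 30 → met
6. Form ADV amendment 185 days ago vs limit 180 → not met
7. conflicts-of-interest disclosure present → met
8. registered adviser representatives 3 ≥ 3 → met
Not met: 1, 3, 6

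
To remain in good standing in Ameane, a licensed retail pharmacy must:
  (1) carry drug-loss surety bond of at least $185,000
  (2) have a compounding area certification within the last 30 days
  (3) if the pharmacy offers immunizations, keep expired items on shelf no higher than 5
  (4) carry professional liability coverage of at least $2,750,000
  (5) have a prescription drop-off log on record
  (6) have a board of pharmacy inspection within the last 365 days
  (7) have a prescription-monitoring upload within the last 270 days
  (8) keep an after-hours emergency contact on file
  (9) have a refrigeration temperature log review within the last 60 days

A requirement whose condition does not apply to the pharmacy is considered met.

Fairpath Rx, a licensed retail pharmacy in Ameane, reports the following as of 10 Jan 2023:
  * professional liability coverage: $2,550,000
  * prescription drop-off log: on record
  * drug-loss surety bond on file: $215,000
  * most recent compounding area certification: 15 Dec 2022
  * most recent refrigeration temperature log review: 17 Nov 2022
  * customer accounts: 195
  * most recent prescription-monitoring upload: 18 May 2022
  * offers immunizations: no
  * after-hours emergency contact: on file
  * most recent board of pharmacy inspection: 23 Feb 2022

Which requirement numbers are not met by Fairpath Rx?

4

1. drug-loss surety bond $215,000 ≥ $185,000 → met
2. compounding area certification 26 days ago vs limit 30 → met
3. condition 'offers immunizations' does not hold → requirement n/a → met
4. professional liability coverage $2,550,000 < $2,750,000 → not met
5. prescription drop-off log present → met
6. board of pharmacy inspection 321 days ago vs limit 365 → met
7. prescription-monitoring upload 237 days ago vs limit 270 → met
8. after-hours emergency contact present → met
9. refrigeration temperature log review 54 days ago vs limit 60 → met
Not met: 4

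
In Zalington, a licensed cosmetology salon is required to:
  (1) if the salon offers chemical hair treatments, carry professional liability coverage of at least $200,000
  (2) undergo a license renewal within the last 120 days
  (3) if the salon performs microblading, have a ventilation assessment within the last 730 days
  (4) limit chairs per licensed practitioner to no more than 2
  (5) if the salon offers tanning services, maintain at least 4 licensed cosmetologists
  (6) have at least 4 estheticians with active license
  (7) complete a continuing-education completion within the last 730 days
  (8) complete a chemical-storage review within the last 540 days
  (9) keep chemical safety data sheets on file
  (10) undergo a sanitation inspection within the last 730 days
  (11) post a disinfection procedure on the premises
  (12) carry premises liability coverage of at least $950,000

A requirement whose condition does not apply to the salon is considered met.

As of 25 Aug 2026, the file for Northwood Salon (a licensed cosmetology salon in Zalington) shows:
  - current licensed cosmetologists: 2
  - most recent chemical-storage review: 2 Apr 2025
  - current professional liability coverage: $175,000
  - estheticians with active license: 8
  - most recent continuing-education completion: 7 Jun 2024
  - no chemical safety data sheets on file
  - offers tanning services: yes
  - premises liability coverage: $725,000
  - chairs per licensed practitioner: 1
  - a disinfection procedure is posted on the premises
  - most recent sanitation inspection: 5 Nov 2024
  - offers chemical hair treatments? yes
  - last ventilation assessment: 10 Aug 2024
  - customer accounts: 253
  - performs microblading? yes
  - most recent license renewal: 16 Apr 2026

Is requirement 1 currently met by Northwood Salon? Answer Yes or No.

No

1. condition 'offers chemical hair treatments' holds; professional liability coverage $175,000 < $200,000 → not met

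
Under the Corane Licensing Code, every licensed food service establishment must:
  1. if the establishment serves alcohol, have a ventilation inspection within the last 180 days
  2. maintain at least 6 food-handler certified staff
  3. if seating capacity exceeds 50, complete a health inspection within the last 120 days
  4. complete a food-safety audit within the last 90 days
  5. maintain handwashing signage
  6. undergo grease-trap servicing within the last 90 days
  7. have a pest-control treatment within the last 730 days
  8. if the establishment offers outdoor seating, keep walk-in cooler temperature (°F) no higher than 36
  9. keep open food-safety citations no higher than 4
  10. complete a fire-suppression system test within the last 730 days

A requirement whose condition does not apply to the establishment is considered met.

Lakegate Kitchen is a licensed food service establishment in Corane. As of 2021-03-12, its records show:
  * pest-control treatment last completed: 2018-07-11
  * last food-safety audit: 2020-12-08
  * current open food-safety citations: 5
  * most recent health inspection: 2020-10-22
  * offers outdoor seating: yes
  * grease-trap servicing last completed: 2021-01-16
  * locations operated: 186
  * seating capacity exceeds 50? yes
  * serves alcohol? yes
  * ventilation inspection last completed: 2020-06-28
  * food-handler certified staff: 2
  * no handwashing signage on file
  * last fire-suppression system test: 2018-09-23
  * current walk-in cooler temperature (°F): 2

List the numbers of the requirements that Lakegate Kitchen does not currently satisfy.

1. condition 'serves alcohol' holds; ventilation inspection 257 days ago vs limit 180 → not met
2. food-handler certified staff 2 < 6 → not met
3. condition 'seating capacity exceeds 50' holds; health inspection 141 days ago vs limit 120 → not met
4. food-safety audit 94 days ago vs limit 90 → not met
5. handwashing signage absent → not met
6. grease-trap servicing 55 days ago vs limit 90 → met
7. pest-control treatment 975 days ago vs limit 730 → not met
8. condition 'offers outdoor seating' holds; walk-in cooler temperature (°F) 2 ≤ 36 → met
9. open food-safety citations 5 > 4 → not met
10. fire-suppression system test 901 days ago vs limit 730 → not met
Not met: 1, 2, 3, 4, 5, 7, 9, 10

1, 2, 3, 4, 5, 7, 9, 10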